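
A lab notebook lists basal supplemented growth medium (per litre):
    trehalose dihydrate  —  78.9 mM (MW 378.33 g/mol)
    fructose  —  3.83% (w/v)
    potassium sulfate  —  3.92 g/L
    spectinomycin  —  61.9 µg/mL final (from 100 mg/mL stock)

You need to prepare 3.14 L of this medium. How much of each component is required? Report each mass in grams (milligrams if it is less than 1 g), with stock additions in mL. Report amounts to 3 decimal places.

Scale factor relative to 1 L: 3.14.
trehalose dihydrate: 78.9 mmol/L × 378.33 g/mol × 3.14 L ÷ 1000 = 93.730 g
fructose: 3.83% w/v = 38.3 g/L → 38.3 × 3.14 L = 120.262 g
potassium sulfate: 3.92 g/L × 3.14 L = 12.309 g
spectinomycin: C1V1 = C2V2 → 61.9 µg/mL × 3140 mL ÷ 100000 µg/mL = 1.944 mL

trehalose dihydrate 93.730 g; fructose 120.262 g; potassium sulfate 12.309 g; spectinomycin 1.944 mL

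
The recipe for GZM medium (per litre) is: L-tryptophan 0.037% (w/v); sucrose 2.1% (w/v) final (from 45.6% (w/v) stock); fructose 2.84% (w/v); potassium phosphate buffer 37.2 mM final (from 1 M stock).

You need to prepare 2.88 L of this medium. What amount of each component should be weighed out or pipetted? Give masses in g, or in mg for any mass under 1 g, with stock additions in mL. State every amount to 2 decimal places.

L-tryptophan 1.07 g; sucrose 132.63 mL; fructose 81.79 g; potassium phosphate buffer 107.14 mL

Working volume: 2.88 L.
L-tryptophan: 0.037 g per 100 mL × 2880 mL ÷ 100 = 1.07 g
sucrose: dilute stock: 2.1% ÷ 45.6% × 2880 mL = 132.63 mL
fructose: 2.84 g per 100 mL × 2880 mL ÷ 100 = 81.79 g
potassium phosphate buffer: dilute stock: 37.2 mM × 2880 mL ÷ 1000 mM = 107.14 mL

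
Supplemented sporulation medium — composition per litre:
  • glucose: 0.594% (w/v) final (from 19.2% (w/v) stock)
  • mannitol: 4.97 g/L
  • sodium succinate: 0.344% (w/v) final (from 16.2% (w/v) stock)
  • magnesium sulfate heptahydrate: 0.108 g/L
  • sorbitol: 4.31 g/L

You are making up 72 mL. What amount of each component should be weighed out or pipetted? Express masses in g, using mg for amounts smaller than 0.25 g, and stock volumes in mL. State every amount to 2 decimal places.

Working volume: 72 mL = 0.072 L.
glucose: dilute stock: 0.594% ÷ 19.2% × 72 mL = 2.23 mL
mannitol: 4.97 g/L × 0.072 L = 0.36 g
sodium succinate: V = C2·V2/C1 = 0.344% ÷ 16.2% × 72 mL = 1.53 mL
magnesium sulfate heptahydrate: 0.108 g/L × 0.072 L = 0.007776 g = 7.78 mg
sorbitol: 4.31 g/L × 0.072 L = 0.31 g

glucose 2.23 mL; mannitol 0.36 g; sodium succinate 1.53 mL; magnesium sulfate heptahydrate 7.78 mg; sorbitol 0.31 g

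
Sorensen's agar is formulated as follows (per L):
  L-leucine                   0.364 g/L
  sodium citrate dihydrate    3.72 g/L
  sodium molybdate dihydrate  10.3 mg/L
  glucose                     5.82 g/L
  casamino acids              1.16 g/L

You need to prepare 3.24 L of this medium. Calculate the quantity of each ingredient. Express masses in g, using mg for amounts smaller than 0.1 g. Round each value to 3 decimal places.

L-leucine 1.179 g; sodium citrate dihydrate 12.053 g; sodium molybdate dihydrate 33.372 mg; glucose 18.857 g; casamino acids 3.758 g

Working volume: 3.24 L.
L-leucine: 0.364 g/L × 3.24 L = 1.179 g
sodium citrate dihydrate: 3.72 g/L × 3.24 L = 12.053 g
sodium molybdate dihydrate: 10.3 mg/L × 3.24 L = 33.372 mg
glucose: 5.82 g/L × 3.24 L = 18.857 g
casamino acids: 1.16 g/L × 3.24 L = 3.758 g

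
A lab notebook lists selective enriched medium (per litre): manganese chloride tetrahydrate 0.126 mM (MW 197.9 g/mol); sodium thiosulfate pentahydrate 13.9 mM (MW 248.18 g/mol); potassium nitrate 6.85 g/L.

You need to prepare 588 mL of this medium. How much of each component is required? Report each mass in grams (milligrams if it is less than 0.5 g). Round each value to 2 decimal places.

manganese chloride tetrahydrate 14.66 mg; sodium thiosulfate pentahydrate 2.03 g; potassium nitrate 4.03 g

Target volume = 588 mL = 0.588 L.
manganese chloride tetrahydrate: 0.126 mmol/L × 197.9 mg/mmol × 0.588 L = 14.66 mg
sodium thiosulfate pentahydrate: 13.9 mmol/L × 248.18 g/mol × 0.588 L ÷ 1000 = 2.03 g
potassium nitrate: 6.85 g/L × 0.588 L = 4.03 g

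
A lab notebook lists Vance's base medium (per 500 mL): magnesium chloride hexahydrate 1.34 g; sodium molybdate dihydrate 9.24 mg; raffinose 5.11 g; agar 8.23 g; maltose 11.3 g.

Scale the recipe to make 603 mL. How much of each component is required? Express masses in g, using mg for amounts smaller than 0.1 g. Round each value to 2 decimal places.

magnesium chloride hexahydrate 1.62 g; sodium molybdate dihydrate 11.14 mg; raffinose 6.16 g; agar 9.93 g; maltose 13.63 g

Ratio of target to recipe volume: 603 / 500 = 1.206.
magnesium chloride hexahydrate: 1.34 g × (603 mL / 500 mL) = 1.62 g
sodium molybdate dihydrate: 9.24 mg × (603 mL / 500 mL) = 11.14 mg
raffinose: 5.11 g × (603 mL / 500 mL) = 6.16 g
agar: 8.23 g × (603 mL / 500 mL) = 9.93 g
maltose: 11.3 g × (603 mL / 500 mL) = 13.63 g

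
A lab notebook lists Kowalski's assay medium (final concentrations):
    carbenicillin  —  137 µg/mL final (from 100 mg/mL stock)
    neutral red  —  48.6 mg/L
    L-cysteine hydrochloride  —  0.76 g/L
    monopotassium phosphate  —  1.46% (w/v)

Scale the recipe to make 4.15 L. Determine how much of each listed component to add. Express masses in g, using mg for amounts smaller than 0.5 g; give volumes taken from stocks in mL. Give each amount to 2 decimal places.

carbenicillin 5.69 mL; neutral red 201.69 mg; L-cysteine hydrochloride 3.15 g; monopotassium phosphate 60.59 g

Working volume: 4.15 L.
carbenicillin: dilute stock: 137 µg/mL × 4150 mL ÷ 100000 µg/mL = 5.69 mL
neutral red: 48.6 mg/L × 4.15 L = 201.69 mg
L-cysteine hydrochloride: 0.76 g/L × 4.15 L = 3.15 g
monopotassium phosphate: 1.46% w/v = 14.6 g/L → 14.6 × 4.15 L = 60.59 g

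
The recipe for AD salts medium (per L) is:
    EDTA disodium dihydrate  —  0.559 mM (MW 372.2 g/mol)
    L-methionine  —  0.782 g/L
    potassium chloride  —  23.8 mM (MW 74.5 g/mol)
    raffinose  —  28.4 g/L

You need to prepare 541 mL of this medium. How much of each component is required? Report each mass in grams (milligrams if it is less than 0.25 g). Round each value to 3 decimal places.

EDTA disodium dihydrate 112.560 mg; L-methionine 0.423 g; potassium chloride 0.959 g; raffinose 15.364 g

Scale factor relative to 1 L: 0.541.
EDTA disodium dihydrate: 0.559 mmol/L × 372.2 mg/mmol × 0.541 L = 112.560 mg
L-methionine: 0.782 g/L × 0.541 L = 0.423 g
potassium chloride: 23.8 mmol/L × 74.5 g/mol × 0.541 L ÷ 1000 = 0.959 g
raffinose: 28.4 g/L × 0.541 L = 15.364 g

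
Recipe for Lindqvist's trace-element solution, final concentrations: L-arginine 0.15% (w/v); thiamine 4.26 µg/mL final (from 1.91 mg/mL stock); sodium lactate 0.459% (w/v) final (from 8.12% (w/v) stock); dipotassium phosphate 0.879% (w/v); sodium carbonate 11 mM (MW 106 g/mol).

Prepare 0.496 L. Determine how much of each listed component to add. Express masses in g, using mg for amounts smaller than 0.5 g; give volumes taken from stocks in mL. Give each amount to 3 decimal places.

L-arginine 0.744 g; thiamine 1.106 mL; sodium lactate 28.037 mL; dipotassium phosphate 4.360 g; sodium carbonate 0.578 g

Working volume: 0.496 L.
L-arginine: 0.15 g per 100 mL × 496 mL ÷ 100 = 0.744 g
thiamine: C1V1 = C2V2 → 4.26 µg/mL × 496 mL ÷ 1910 µg/mL = 1.106 mL
sodium lactate: dilute stock: 0.459% ÷ 8.12% × 496 mL = 28.037 mL
dipotassium phosphate: 0.879% w/v = 8.79 g/L → 8.79 × 0.496 L = 4.360 g
sodium carbonate: 11 mmol/L × 106 g/mol × 0.496 L ÷ 1000 = 0.578 g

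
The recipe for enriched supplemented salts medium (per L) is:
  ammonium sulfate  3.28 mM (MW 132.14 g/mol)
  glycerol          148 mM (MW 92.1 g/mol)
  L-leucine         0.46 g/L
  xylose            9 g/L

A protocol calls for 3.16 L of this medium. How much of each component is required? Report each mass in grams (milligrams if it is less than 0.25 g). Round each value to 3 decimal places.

Scale factor relative to 1 L: 3.16.
ammonium sulfate: 3.28 mmol/L × 132.14 g/mol × 3.16 L ÷ 1000 = 1.370 g
glycerol: 148 mmol/L × 92.1 g/mol × 3.16 L ÷ 1000 = 43.073 g
L-leucine: 0.46 g/L × 3.16 L = 1.454 g
xylose: 9 g/L × 3.16 L = 28.440 g

ammonium sulfate 1.370 g; glycerol 43.073 g; L-leucine 1.454 g; xylose 28.440 g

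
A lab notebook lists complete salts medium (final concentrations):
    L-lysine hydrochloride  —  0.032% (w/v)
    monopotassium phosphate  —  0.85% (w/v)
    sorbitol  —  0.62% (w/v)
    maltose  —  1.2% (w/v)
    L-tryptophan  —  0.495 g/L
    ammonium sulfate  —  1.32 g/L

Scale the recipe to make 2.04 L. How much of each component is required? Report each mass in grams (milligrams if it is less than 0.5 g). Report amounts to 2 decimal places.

L-lysine hydrochloride 0.65 g; monopotassium phosphate 17.34 g; sorbitol 12.65 g; maltose 24.48 g; L-tryptophan 1.01 g; ammonium sulfate 2.69 g

Scale factor relative to 1 L: 2.04.
L-lysine hydrochloride: 0.032 g per 100 mL × 2040 mL ÷ 100 = 0.65 g
monopotassium phosphate: 0.85% w/v = 8.5 g/L → 8.5 × 2.04 L = 17.34 g
sorbitol: 0.62 g per 100 mL × 2040 mL ÷ 100 = 12.65 g
maltose: 1.2% w/v = 12 g/L → 12 × 2.04 L = 24.48 g
L-tryptophan: 0.495 g/L × 2.04 L = 1.01 g
ammonium sulfate: 1.32 g/L × 2.04 L = 2.69 g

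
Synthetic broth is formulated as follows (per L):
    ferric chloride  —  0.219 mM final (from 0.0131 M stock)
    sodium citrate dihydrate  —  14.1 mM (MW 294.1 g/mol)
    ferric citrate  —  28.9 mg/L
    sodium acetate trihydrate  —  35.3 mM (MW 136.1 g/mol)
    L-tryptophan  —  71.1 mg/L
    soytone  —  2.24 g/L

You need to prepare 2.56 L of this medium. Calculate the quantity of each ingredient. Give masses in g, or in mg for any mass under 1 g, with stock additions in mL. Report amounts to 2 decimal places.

Scale factor relative to 1 L: 2.56.
ferric chloride: C1V1 = C2V2 → 0.219 mM × 2560 mL ÷ 13.1 mM = 42.80 mL
sodium citrate dihydrate: 14.1 mmol/L × 294.1 g/mol × 2.56 L ÷ 1000 = 10.62 g
ferric citrate: 28.9 mg/L × 2.56 L = 73.98 mg
sodium acetate trihydrate: 35.3 mmol/L × 136.1 g/mol × 2.56 L ÷ 1000 = 12.30 g
L-tryptophan: 71.1 mg/L × 2.56 L = 182.02 mg
soytone: 2.24 g/L × 2.56 L = 5.73 g

ferric chloride 42.80 mL; sodium citrate dihydrate 10.62 g; ferric citrate 73.98 mg; sodium acetate trihydrate 12.30 g; L-tryptophan 182.02 mg; soytone 5.73 g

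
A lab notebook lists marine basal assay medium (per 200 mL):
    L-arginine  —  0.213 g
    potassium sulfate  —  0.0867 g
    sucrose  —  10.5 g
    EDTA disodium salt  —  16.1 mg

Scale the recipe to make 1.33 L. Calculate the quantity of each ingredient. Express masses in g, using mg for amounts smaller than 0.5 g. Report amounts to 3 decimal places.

Ratio of target to recipe volume: 1330 / 200 = 6.65.
L-arginine: 0.213 g × (1330 mL / 200 mL) = 1.416 g
potassium sulfate: 0.0867 g × (1330 mL / 200 mL) = 0.577 g
sucrose: 10.5 g × (1330 mL / 200 mL) = 69.825 g
EDTA disodium salt: 16.1 mg × (1330 mL / 200 mL) = 107.065 mg

L-arginine 1.416 g; potassium sulfate 0.577 g; sucrose 69.825 g; EDTA disodium salt 107.065 mg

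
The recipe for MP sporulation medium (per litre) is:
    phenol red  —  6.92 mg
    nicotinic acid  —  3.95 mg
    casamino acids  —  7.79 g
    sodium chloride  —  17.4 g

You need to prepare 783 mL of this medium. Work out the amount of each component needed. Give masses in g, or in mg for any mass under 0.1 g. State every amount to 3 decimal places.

phenol red 5.418 mg; nicotinic acid 3.093 mg; casamino acids 6.100 g; sodium chloride 13.624 g

Ratio of target to recipe volume: 783 / 1000 = 0.783.
phenol red: 6.92 mg × (783 mL / 1000 mL) = 5.418 mg
nicotinic acid: 3.95 mg × (783 mL / 1000 mL) = 3.093 mg
casamino acids: 7.79 g × (783 mL / 1000 mL) = 6.100 g
sodium chloride: 17.4 g × (783 mL / 1000 mL) = 13.624 g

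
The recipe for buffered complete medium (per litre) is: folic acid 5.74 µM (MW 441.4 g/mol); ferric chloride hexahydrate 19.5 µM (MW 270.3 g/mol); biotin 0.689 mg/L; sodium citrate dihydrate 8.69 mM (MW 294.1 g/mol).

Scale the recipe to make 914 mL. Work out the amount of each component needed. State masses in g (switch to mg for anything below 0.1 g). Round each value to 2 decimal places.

folic acid 2.32 mg; ferric chloride hexahydrate 4.82 mg; biotin 0.63 mg; sodium citrate dihydrate 2.34 g

Working volume: 914 mL = 0.914 L.
folic acid: 5.74 µmol/L × 441.4 g/mol × 0.914 L ÷ 1000 = 2.32 mg
ferric chloride hexahydrate: 19.5 µmol/L × 270.3 g/mol × 0.914 L ÷ 1000 = 4.82 mg
biotin: 0.689 mg/L × 0.914 L = 0.63 mg
sodium citrate dihydrate: 8.69 mmol/L × 294.1 g/mol × 0.914 L ÷ 1000 = 2.34 g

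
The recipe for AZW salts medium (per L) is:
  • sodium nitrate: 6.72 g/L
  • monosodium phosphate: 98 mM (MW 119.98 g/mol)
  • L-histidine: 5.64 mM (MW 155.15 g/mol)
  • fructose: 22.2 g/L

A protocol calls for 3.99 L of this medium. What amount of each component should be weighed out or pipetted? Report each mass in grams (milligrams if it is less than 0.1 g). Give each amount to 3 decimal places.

Working volume: 3.99 L.
sodium nitrate: 6.72 g/L × 3.99 L = 26.813 g
monosodium phosphate: 98 mmol/L × 119.98 g/mol × 3.99 L ÷ 1000 = 46.915 g
L-histidine: 5.64 mmol/L × 155.15 g/mol × 3.99 L ÷ 1000 = 3.491 g
fructose: 22.2 g/L × 3.99 L = 88.578 g

sodium nitrate 26.813 g; monosodium phosphate 46.915 g; L-histidine 3.491 g; fructose 88.578 g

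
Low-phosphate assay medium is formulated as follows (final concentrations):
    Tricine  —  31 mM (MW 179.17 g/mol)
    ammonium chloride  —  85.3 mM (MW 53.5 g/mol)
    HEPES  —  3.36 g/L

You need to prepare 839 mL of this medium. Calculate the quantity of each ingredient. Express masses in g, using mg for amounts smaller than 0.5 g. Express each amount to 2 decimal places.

Tricine 4.66 g; ammonium chloride 3.83 g; HEPES 2.82 g

Working volume: 839 mL = 0.839 L.
Tricine: 31 mmol/L × 179.17 g/mol × 0.839 L ÷ 1000 = 4.66 g
ammonium chloride: 85.3 mmol/L × 53.5 g/mol × 0.839 L ÷ 1000 = 3.83 g
HEPES: 3.36 g/L × 0.839 L = 2.82 g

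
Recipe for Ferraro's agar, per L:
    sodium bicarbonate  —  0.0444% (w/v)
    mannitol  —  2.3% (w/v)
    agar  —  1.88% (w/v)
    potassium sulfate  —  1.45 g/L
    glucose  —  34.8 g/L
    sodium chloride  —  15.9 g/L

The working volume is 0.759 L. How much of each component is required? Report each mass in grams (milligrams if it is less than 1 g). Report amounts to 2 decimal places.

sodium bicarbonate 337.00 mg; mannitol 17.46 g; agar 14.27 g; potassium sulfate 1.10 g; glucose 26.41 g; sodium chloride 12.07 g

Working volume: 0.759 L.
sodium bicarbonate: 0.0444% w/v = 0.444 g/L → 0.444 × 0.759 L = 0.336996 g = 337.00 mg
mannitol: 2.3% w/v = 23 g/L → 23 × 0.759 L = 17.46 g
agar: 1.88% w/v = 18.8 g/L → 18.8 × 0.759 L = 14.27 g
potassium sulfate: 1.45 g/L × 0.759 L = 1.10 g
glucose: 34.8 g/L × 0.759 L = 26.41 g
sodium chloride: 15.9 g/L × 0.759 L = 12.07 g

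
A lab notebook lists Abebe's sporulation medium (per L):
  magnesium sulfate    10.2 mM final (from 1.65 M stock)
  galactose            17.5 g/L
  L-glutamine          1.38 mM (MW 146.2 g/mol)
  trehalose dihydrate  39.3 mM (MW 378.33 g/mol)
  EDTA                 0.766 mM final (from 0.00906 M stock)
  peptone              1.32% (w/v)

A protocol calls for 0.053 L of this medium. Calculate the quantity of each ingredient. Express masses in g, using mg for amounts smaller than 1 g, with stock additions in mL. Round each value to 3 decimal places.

Working volume: 0.053 L.
magnesium sulfate: dilute stock: 10.2 mM × 53 mL ÷ 1650 mM = 0.328 mL
galactose: 17.5 g/L × 0.053 L = 0.9275 g = 927.500 mg
L-glutamine: 1.38 mmol/L × 146.2 mg/mmol × 0.053 L = 10.693 mg
trehalose dihydrate: 39.3 mmol/L × 378.33 mg/mmol × 0.053 L = 788.024 mg
EDTA: dilute stock: 0.766 mM × 53 mL ÷ 9.06 mM = 4.481 mL
peptone: 1.32 g per 100 mL × 53 mL ÷ 100 = 0.6996 g = 699.600 mg

magnesium sulfate 0.328 mL; galactose 927.500 mg; L-glutamine 10.693 mg; trehalose dihydrate 788.024 mg; EDTA 4.481 mL; peptone 699.600 mg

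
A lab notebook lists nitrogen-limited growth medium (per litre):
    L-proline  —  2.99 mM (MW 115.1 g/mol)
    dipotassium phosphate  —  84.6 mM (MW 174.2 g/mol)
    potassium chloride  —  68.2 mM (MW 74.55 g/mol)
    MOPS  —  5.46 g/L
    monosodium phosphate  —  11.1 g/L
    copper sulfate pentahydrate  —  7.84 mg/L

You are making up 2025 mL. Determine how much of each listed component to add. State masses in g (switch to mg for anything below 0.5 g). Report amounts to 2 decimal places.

Scale factor relative to 1 L: 2.025.
L-proline: 2.99 mmol/L × 115.1 g/mol × 2.025 L ÷ 1000 = 0.70 g
dipotassium phosphate: 84.6 mmol/L × 174.2 g/mol × 2.025 L ÷ 1000 = 29.84 g
potassium chloride: 68.2 mmol/L × 74.55 g/mol × 2.025 L ÷ 1000 = 10.30 g
MOPS: 5.46 g/L × 2.025 L = 11.06 g
monosodium phosphate: 11.1 g/L × 2.025 L = 22.48 g
copper sulfate pentahydrate: 7.84 mg/L × 2.025 L = 15.88 mg

L-proline 0.70 g; dipotassium phosphate 29.84 g; potassium chloride 10.30 g; MOPS 11.06 g; monosodium phosphate 22.48 g; copper sulfate pentahydrate 15.88 mg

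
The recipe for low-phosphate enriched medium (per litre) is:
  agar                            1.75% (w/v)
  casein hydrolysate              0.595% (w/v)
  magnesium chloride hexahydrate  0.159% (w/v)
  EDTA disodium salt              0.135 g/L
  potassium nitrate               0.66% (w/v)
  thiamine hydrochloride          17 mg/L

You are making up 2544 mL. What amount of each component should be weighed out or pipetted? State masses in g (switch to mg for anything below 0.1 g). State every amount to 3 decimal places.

agar 44.520 g; casein hydrolysate 15.137 g; magnesium chloride hexahydrate 4.045 g; EDTA disodium salt 0.343 g; potassium nitrate 16.790 g; thiamine hydrochloride 43.248 mg

Target volume = 2544 mL = 2.544 L.
agar: 1.75 g per 100 mL × 2544 mL ÷ 100 = 44.520 g
casein hydrolysate: 0.595 g per 100 mL × 2544 mL ÷ 100 = 15.137 g
magnesium chloride hexahydrate: 0.159% w/v = 1.59 g/L → 1.59 × 2.544 L = 4.045 g
EDTA disodium salt: 0.135 g/L × 2.544 L = 0.343 g
potassium nitrate: 0.66% w/v = 6.6 g/L → 6.6 × 2.544 L = 16.790 g
thiamine hydrochloride: 17 mg/L × 2.544 L = 43.248 mg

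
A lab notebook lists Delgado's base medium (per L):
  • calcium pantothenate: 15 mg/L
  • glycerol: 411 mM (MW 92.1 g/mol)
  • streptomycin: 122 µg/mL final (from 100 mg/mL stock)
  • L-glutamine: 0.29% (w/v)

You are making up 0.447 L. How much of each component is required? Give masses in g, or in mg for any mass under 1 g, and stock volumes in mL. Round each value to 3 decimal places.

calcium pantothenate 6.705 mg; glycerol 16.920 g; streptomycin 0.545 mL; L-glutamine 1.296 g

Scale factor relative to 1 L: 0.447.
calcium pantothenate: 15 mg/L × 0.447 L = 6.705 mg
glycerol: 411 mmol/L × 92.1 g/mol × 0.447 L ÷ 1000 = 16.920 g
streptomycin: V = C2·V2/C1 = 122 µg/mL × 447 mL ÷ 100000 µg/mL = 0.545 mL
L-glutamine: 0.29 g per 100 mL × 447 mL ÷ 100 = 1.296 g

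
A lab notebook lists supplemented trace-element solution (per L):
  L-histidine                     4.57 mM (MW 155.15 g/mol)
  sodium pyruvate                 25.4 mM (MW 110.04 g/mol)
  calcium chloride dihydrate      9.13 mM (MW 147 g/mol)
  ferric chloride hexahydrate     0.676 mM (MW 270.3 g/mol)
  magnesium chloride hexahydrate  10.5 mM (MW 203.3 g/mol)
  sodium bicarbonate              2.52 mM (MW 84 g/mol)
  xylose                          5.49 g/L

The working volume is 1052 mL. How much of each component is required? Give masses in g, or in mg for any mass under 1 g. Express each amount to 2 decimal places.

L-histidine 745.91 mg; sodium pyruvate 2.94 g; calcium chloride dihydrate 1.41 g; ferric chloride hexahydrate 192.22 mg; magnesium chloride hexahydrate 2.25 g; sodium bicarbonate 222.69 mg; xylose 5.78 g

Scale factor relative to 1 L: 1.052.
L-histidine: 4.57 mmol/L × 155.15 mg/mmol × 1.052 L = 745.91 mg
sodium pyruvate: 25.4 mmol/L × 110.04 g/mol × 1.052 L ÷ 1000 = 2.94 g
calcium chloride dihydrate: 9.13 mmol/L × 147 g/mol × 1.052 L ÷ 1000 = 1.41 g
ferric chloride hexahydrate: 0.676 mmol/L × 270.3 mg/mmol × 1.052 L = 192.22 mg
magnesium chloride hexahydrate: 10.5 mmol/L × 203.3 g/mol × 1.052 L ÷ 1000 = 2.25 g
sodium bicarbonate: 2.52 mmol/L × 84 mg/mmol × 1.052 L = 222.69 mg
xylose: 5.49 g/L × 1.052 L = 5.78 g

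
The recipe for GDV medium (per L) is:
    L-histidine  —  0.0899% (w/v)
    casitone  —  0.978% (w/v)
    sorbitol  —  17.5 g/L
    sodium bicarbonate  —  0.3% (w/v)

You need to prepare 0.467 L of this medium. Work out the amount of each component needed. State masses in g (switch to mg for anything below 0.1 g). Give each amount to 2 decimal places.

Working volume: 0.467 L.
L-histidine: 0.0899 g per 100 mL × 467 mL ÷ 100 = 0.42 g
casitone: 0.978% w/v = 9.78 g/L → 9.78 × 0.467 L = 4.57 g
sorbitol: 17.5 g/L × 0.467 L = 8.17 g
sodium bicarbonate: 0.3 g per 100 mL × 467 mL ÷ 100 = 1.40 g

L-histidine 0.42 g; casitone 4.57 g; sorbitol 8.17 g; sodium bicarbonate 1.40 g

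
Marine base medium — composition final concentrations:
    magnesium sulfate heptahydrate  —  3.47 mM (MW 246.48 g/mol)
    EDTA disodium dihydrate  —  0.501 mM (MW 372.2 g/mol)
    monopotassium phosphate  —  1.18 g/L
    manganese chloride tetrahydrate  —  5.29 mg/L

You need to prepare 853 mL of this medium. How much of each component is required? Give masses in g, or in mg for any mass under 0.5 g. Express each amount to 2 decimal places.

Scale factor relative to 1 L: 0.853.
magnesium sulfate heptahydrate: 3.47 mmol/L × 246.48 g/mol × 0.853 L ÷ 1000 = 0.73 g
EDTA disodium dihydrate: 0.501 mmol/L × 372.2 mg/mmol × 0.853 L = 159.06 mg
monopotassium phosphate: 1.18 g/L × 0.853 L = 1.01 g
manganese chloride tetrahydrate: 5.29 mg/L × 0.853 L = 4.51 mg

magnesium sulfate heptahydrate 0.73 g; EDTA disodium dihydrate 159.06 mg; monopotassium phosphate 1.01 g; manganese chloride tetrahydrate 4.51 mg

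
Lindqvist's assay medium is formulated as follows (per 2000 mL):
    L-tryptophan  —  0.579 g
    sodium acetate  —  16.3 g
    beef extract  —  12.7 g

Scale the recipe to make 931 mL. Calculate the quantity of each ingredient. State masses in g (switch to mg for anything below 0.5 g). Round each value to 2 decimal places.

Ratio of target to recipe volume: 931 / 2000 = 0.4655.
L-tryptophan: 0.579 g × (931 mL / 2000 mL) = 0.269525 g = 269.52 mg
sodium acetate: 16.3 g × (931 mL / 2000 mL) = 7.59 g
beef extract: 12.7 g × (931 mL / 2000 mL) = 5.91 g

L-tryptophan 269.52 mg; sodium acetate 7.59 g; beef extract 5.91 g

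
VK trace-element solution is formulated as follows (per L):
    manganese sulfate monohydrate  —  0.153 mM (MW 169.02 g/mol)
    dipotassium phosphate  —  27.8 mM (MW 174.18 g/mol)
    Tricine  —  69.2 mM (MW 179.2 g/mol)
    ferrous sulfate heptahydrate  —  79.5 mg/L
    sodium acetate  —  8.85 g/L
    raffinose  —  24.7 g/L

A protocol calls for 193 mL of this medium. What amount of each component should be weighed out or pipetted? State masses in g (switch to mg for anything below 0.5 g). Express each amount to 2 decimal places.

manganese sulfate monohydrate 4.99 mg; dipotassium phosphate 0.93 g; Tricine 2.39 g; ferrous sulfate heptahydrate 15.34 mg; sodium acetate 1.71 g; raffinose 4.77 g

Scale factor relative to 1 L: 0.193.
manganese sulfate monohydrate: 0.153 mmol/L × 169.02 mg/mmol × 0.193 L = 4.99 mg
dipotassium phosphate: 27.8 mmol/L × 174.18 g/mol × 0.193 L ÷ 1000 = 0.93 g
Tricine: 69.2 mmol/L × 179.2 g/mol × 0.193 L ÷ 1000 = 2.39 g
ferrous sulfate heptahydrate: 79.5 mg/L × 0.193 L = 15.34 mg
sodium acetate: 8.85 g/L × 0.193 L = 1.71 g
raffinose: 24.7 g/L × 0.193 L = 4.77 g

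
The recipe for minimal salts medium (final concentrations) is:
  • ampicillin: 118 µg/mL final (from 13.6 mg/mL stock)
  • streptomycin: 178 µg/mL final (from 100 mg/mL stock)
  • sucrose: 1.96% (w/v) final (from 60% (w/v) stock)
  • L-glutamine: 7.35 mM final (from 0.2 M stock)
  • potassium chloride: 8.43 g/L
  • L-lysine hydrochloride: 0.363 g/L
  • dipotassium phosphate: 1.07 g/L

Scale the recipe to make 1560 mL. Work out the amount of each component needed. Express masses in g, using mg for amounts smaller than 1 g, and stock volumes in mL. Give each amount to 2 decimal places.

Target volume = 1560 mL = 1.56 L.
ampicillin: V = C2·V2/C1 = 118 µg/mL × 1560 mL ÷ 13600 µg/mL = 13.54 mL
streptomycin: V = C2·V2/C1 = 178 µg/mL × 1560 mL ÷ 100000 µg/mL = 2.78 mL
sucrose: dilute stock: 1.96% ÷ 60% × 1560 mL = 50.96 mL
L-glutamine: dilute stock: 7.35 mM × 1560 mL ÷ 200 mM = 57.33 mL
potassium chloride: 8.43 g/L × 1.56 L = 13.15 g
L-lysine hydrochloride: 0.363 g/L × 1.56 L = 0.56628 g = 566.28 mg
dipotassium phosphate: 1.07 g/L × 1.56 L = 1.67 g

ampicillin 13.54 mL; streptomycin 2.78 mL; sucrose 50.96 mL; L-glutamine 57.33 mL; potassium chloride 13.15 g; L-lysine hydrochloride 566.28 mg; dipotassium phosphate 1.67 g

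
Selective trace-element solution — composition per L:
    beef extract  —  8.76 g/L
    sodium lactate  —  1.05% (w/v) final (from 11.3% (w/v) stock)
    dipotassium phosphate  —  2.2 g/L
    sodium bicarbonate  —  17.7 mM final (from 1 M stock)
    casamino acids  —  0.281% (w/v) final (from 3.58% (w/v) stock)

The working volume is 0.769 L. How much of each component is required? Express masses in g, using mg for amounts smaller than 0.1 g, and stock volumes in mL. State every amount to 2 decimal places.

beef extract 6.74 g; sodium lactate 71.46 mL; dipotassium phosphate 1.69 g; sodium bicarbonate 13.61 mL; casamino acids 60.36 mL

Working volume: 0.769 L.
beef extract: 8.76 g/L × 0.769 L = 6.74 g
sodium lactate: C1V1 = C2V2 → 1.05% ÷ 11.3% × 769 mL = 71.46 mL
dipotassium phosphate: 2.2 g/L × 0.769 L = 1.69 g
sodium bicarbonate: dilute stock: 17.7 mM × 769 mL ÷ 1000 mM = 13.61 mL
casamino acids: dilute stock: 0.281% ÷ 3.58% × 769 mL = 60.36 mL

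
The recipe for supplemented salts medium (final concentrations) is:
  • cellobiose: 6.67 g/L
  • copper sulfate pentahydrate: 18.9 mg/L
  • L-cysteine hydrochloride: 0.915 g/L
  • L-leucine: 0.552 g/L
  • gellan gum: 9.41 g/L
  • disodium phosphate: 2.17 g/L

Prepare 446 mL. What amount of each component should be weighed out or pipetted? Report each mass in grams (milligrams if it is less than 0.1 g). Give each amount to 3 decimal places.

Scale factor relative to 1 L: 0.446.
cellobiose: 6.67 g/L × 0.446 L = 2.975 g
copper sulfate pentahydrate: 18.9 mg/L × 0.446 L = 8.429 mg
L-cysteine hydrochloride: 0.915 g/L × 0.446 L = 0.408 g
L-leucine: 0.552 g/L × 0.446 L = 0.246 g
gellan gum: 9.41 g/L × 0.446 L = 4.197 g
disodium phosphate: 2.17 g/L × 0.446 L = 0.968 g

cellobiose 2.975 g; copper sulfate pentahydrate 8.429 mg; L-cysteine hydrochloride 0.408 g; L-leucine 0.246 g; gellan gum 4.197 g; disodium phosphate 0.968 g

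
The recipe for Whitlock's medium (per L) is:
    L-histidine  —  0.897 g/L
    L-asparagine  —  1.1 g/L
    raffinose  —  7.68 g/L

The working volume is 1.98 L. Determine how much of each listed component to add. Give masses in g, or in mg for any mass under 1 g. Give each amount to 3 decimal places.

L-histidine 1.776 g; L-asparagine 2.178 g; raffinose 15.206 g

Working volume: 1.98 L.
L-histidine: 0.897 g/L × 1.98 L = 1.776 g
L-asparagine: 1.1 g/L × 1.98 L = 2.178 g
raffinose: 7.68 g/L × 1.98 L = 15.206 g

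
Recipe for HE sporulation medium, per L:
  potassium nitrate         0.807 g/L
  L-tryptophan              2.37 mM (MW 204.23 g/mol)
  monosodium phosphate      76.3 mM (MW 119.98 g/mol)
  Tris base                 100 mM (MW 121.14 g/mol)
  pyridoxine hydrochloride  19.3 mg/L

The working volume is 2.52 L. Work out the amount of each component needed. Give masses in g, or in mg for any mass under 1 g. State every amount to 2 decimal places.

potassium nitrate 2.03 g; L-tryptophan 1.22 g; monosodium phosphate 23.07 g; Tris base 30.53 g; pyridoxine hydrochloride 48.64 mg

Working volume: 2.52 L.
potassium nitrate: 0.807 g/L × 2.52 L = 2.03 g
L-tryptophan: 2.37 mmol/L × 204.23 g/mol × 2.52 L ÷ 1000 = 1.22 g
monosodium phosphate: 76.3 mmol/L × 119.98 g/mol × 2.52 L ÷ 1000 = 23.07 g
Tris base: 100 mmol/L × 121.14 g/mol × 2.52 L ÷ 1000 = 30.53 g
pyridoxine hydrochloride: 19.3 mg/L × 2.52 L = 48.64 mg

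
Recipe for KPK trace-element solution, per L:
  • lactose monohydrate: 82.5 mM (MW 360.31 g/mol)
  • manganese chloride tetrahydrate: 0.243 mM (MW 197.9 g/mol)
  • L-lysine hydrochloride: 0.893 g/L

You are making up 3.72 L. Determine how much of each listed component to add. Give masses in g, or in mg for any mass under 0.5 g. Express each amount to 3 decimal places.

lactose monohydrate 110.579 g; manganese chloride tetrahydrate 178.894 mg; L-lysine hydrochloride 3.322 g

Scale factor relative to 1 L: 3.72.
lactose monohydrate: 82.5 mmol/L × 360.31 g/mol × 3.72 L ÷ 1000 = 110.579 g
manganese chloride tetrahydrate: 0.243 mmol/L × 197.9 mg/mmol × 3.72 L = 178.894 mg
L-lysine hydrochloride: 0.893 g/L × 3.72 L = 3.322 g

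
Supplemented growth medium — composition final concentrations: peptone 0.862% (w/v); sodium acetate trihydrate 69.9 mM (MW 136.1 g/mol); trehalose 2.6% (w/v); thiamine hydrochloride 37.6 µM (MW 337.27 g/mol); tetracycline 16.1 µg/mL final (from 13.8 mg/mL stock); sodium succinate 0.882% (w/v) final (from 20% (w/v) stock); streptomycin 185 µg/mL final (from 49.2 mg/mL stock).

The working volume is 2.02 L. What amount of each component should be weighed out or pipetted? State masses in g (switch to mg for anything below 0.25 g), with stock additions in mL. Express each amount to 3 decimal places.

peptone 17.412 g; sodium acetate trihydrate 19.217 g; trehalose 52.520 g; thiamine hydrochloride 25.616 mg; tetracycline 2.357 mL; sodium succinate 89.082 mL; streptomycin 7.596 mL

Working volume: 2.02 L.
peptone: 0.862 g per 100 mL × 2020 mL ÷ 100 = 17.412 g
sodium acetate trihydrate: 69.9 mmol/L × 136.1 g/mol × 2.02 L ÷ 1000 = 19.217 g
trehalose: 2.6 g per 100 mL × 2020 mL ÷ 100 = 52.520 g
thiamine hydrochloride: 37.6 µmol/L × 337.27 g/mol × 2.02 L ÷ 1000 = 25.616 mg
tetracycline: C1V1 = C2V2 → 16.1 µg/mL × 2020 mL ÷ 13800 µg/mL = 2.357 mL
sodium succinate: dilute stock: 0.882% ÷ 20% × 2020 mL = 89.082 mL
streptomycin: dilute stock: 185 µg/mL × 2020 mL ÷ 49200 µg/mL = 7.596 mL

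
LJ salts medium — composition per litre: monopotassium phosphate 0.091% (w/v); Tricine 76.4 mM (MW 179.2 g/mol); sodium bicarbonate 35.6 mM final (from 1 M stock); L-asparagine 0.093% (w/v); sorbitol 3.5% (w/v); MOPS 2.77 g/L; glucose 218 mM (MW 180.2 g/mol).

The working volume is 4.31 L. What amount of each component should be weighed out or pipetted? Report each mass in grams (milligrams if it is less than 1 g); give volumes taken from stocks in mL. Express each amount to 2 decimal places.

monopotassium phosphate 3.92 g; Tricine 59.01 g; sodium bicarbonate 153.44 mL; L-asparagine 4.01 g; sorbitol 150.85 g; MOPS 11.94 g; glucose 169.31 g

Scale factor relative to 1 L: 4.31.
monopotassium phosphate: 0.091% w/v = 0.91 g/L → 0.91 × 4.31 L = 3.92 g
Tricine: 76.4 mmol/L × 179.2 g/mol × 4.31 L ÷ 1000 = 59.01 g
sodium bicarbonate: C1V1 = C2V2 → 35.6 mM × 4310 mL ÷ 1000 mM = 153.44 mL
L-asparagine: 0.093 g per 100 mL × 4310 mL ÷ 100 = 4.01 g
sorbitol: 3.5% w/v = 35 g/L → 35 × 4.31 L = 150.85 g
MOPS: 2.77 g/L × 4.31 L = 11.94 g
glucose: 218 mmol/L × 180.2 g/mol × 4.31 L ÷ 1000 = 169.31 g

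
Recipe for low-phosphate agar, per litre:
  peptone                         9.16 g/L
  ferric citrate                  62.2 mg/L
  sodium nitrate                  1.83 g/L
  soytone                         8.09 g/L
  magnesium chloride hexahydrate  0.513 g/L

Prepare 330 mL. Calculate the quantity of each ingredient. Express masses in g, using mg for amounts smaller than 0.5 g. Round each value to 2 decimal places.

peptone 3.02 g; ferric citrate 20.53 mg; sodium nitrate 0.60 g; soytone 2.67 g; magnesium chloride hexahydrate 169.29 mg

Target volume = 330 mL = 0.33 L.
peptone: 9.16 g/L × 0.33 L = 3.02 g
ferric citrate: 62.2 mg/L × 0.33 L = 20.53 mg
sodium nitrate: 1.83 g/L × 0.33 L = 0.60 g
soytone: 8.09 g/L × 0.33 L = 2.67 g
magnesium chloride hexahydrate: 0.513 g/L × 0.33 L = 0.16929 g = 169.29 mg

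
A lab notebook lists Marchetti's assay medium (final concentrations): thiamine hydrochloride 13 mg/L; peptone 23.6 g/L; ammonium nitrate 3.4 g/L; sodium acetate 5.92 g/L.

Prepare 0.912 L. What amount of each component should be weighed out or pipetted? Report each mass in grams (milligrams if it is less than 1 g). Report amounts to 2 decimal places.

Working volume: 0.912 L.
thiamine hydrochloride: 13 mg/L × 0.912 L = 11.86 mg
peptone: 23.6 g/L × 0.912 L = 21.52 g
ammonium nitrate: 3.4 g/L × 0.912 L = 3.10 g
sodium acetate: 5.92 g/L × 0.912 L = 5.40 g

thiamine hydrochloride 11.86 mg; peptone 21.52 g; ammonium nitrate 3.10 g; sodium acetate 5.40 g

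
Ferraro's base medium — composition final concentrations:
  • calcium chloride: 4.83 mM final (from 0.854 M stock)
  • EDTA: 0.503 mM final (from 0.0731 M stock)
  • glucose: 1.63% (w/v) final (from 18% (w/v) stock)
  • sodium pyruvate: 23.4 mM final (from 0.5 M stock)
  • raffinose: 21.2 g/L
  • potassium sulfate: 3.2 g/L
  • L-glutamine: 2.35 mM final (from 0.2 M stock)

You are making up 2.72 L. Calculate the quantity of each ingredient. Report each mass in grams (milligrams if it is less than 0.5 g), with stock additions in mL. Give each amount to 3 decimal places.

calcium chloride 15.384 mL; EDTA 18.716 mL; glucose 246.311 mL; sodium pyruvate 127.296 mL; raffinose 57.664 g; potassium sulfate 8.704 g; L-glutamine 31.960 mL

Scale factor relative to 1 L: 2.72.
calcium chloride: C1V1 = C2V2 → 4.83 mM × 2720 mL ÷ 854 mM = 15.384 mL
EDTA: V = C2·V2/C1 = 0.503 mM × 2720 mL ÷ 73.1 mM = 18.716 mL
glucose: dilute stock: 1.63% ÷ 18% × 2720 mL = 246.311 mL
sodium pyruvate: dilute stock: 23.4 mM × 2720 mL ÷ 500 mM = 127.296 mL
raffinose: 21.2 g/L × 2.72 L = 57.664 g
potassium sulfate: 3.2 g/L × 2.72 L = 8.704 g
L-glutamine: V = C2·V2/C1 = 2.35 mM × 2720 mL ÷ 200 mM = 31.960 mL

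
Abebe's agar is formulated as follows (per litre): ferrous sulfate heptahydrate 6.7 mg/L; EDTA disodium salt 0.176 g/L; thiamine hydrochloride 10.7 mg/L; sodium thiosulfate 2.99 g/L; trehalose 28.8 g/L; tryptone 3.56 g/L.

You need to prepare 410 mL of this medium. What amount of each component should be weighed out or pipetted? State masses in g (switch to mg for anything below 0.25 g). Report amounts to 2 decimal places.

Scale factor relative to 1 L: 0.41.
ferrous sulfate heptahydrate: 6.7 mg/L × 0.41 L = 2.75 mg
EDTA disodium salt: 0.176 g/L × 0.41 L = 0.07216 g = 72.16 mg
thiamine hydrochloride: 10.7 mg/L × 0.41 L = 4.39 mg
sodium thiosulfate: 2.99 g/L × 0.41 L = 1.23 g
trehalose: 28.8 g/L × 0.41 L = 11.81 g
tryptone: 3.56 g/L × 0.41 L = 1.46 g

ferrous sulfate heptahydrate 2.75 mg; EDTA disodium salt 72.16 mg; thiamine hydrochloride 4.39 mg; sodium thiosulfate 1.23 g; trehalose 11.81 g; tryptone 1.46 g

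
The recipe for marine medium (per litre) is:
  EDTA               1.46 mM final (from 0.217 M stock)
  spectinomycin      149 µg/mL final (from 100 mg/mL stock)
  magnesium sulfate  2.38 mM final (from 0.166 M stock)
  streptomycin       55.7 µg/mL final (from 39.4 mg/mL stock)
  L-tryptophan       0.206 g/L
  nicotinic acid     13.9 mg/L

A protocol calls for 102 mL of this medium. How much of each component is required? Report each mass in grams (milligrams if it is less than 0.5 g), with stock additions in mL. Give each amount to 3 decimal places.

Scale factor relative to 1 L: 0.102.
EDTA: dilute stock: 1.46 mM × 102 mL ÷ 217 mM = 0.686 mL
spectinomycin: V = C2·V2/C1 = 149 µg/mL × 102 mL ÷ 100000 µg/mL = 0.152 mL
magnesium sulfate: dilute stock: 2.38 mM × 102 mL ÷ 166 mM = 1.462 mL
streptomycin: dilute stock: 55.7 µg/mL × 102 mL ÷ 39400 µg/mL = 0.144 mL
L-tryptophan: 0.206 g/L × 0.102 L = 0.021012 g = 21.012 mg
nicotinic acid: 13.9 mg/L × 0.102 L = 1.418 mg

EDTA 0.686 mL; spectinomycin 0.152 mL; magnesium sulfate 1.462 mL; streptomycin 0.144 mL; L-tryptophan 21.012 mg; nicotinic acid 1.418 mg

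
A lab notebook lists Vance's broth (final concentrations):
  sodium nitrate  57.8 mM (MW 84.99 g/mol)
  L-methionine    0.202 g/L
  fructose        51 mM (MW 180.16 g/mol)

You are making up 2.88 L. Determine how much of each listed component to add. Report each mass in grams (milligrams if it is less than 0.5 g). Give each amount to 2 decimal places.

Scale factor relative to 1 L: 2.88.
sodium nitrate: 57.8 mmol/L × 84.99 g/mol × 2.88 L ÷ 1000 = 14.15 g
L-methionine: 0.202 g/L × 2.88 L = 0.58 g
fructose: 51 mmol/L × 180.16 g/mol × 2.88 L ÷ 1000 = 26.46 g

sodium nitrate 14.15 g; L-methionine 0.58 g; fructose 26.46 g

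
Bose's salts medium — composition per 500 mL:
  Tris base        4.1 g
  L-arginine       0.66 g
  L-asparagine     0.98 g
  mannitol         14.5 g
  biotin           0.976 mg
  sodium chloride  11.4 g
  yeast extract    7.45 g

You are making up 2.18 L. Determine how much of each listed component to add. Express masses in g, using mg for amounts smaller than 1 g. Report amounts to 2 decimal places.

Ratio of target to recipe volume: 2180 / 500 = 4.36.
Tris base: 4.1 g × (2180 mL / 500 mL) = 17.88 g
L-arginine: 0.66 g × (2180 mL / 500 mL) = 2.88 g
L-asparagine: 0.98 g × (2180 mL / 500 mL) = 4.27 g
mannitol: 14.5 g × (2180 mL / 500 mL) = 63.22 g
biotin: 0.976 mg × (2180 mL / 500 mL) = 4.26 mg
sodium chloride: 11.4 g × (2180 mL / 500 mL) = 49.70 g
yeast extract: 7.45 g × (2180 mL / 500 mL) = 32.48 g

Tris base 17.88 g; L-arginine 2.88 g; L-asparagine 4.27 g; mannitol 63.22 g; biotin 4.26 mg; sodium chloride 49.70 g; yeast extract 32.48 g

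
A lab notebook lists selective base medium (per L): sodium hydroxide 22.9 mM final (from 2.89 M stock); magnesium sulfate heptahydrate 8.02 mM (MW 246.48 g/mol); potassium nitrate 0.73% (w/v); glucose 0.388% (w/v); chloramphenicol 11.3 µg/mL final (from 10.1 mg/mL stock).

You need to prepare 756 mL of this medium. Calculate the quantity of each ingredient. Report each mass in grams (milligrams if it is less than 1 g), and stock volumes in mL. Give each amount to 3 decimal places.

Target volume = 756 mL = 0.756 L.
sodium hydroxide: V = C2·V2/C1 = 22.9 mM × 756 mL ÷ 2890 mM = 5.990 mL
magnesium sulfate heptahydrate: 8.02 mmol/L × 246.48 g/mol × 0.756 L ÷ 1000 = 1.494 g
potassium nitrate: 0.73% w/v = 7.3 g/L → 7.3 × 0.756 L = 5.519 g
glucose: 0.388% w/v = 3.88 g/L → 3.88 × 0.756 L = 2.933 g
chloramphenicol: C1V1 = C2V2 → 11.3 µg/mL × 756 mL ÷ 10100 µg/mL = 0.846 mL

sodium hydroxide 5.990 mL; magnesium sulfate heptahydrate 1.494 g; potassium nitrate 5.519 g; glucose 2.933 g; chloramphenicol 0.846 mL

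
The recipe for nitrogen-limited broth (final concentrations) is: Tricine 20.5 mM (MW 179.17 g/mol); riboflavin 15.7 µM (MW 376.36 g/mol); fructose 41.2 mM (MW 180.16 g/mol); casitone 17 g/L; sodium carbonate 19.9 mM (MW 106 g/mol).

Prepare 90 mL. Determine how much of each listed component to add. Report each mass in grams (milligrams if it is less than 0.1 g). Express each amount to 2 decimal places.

Tricine 0.33 g; riboflavin 0.53 mg; fructose 0.67 g; casitone 1.53 g; sodium carbonate 0.19 g

Target volume = 90 mL = 0.09 L.
Tricine: 20.5 mmol/L × 179.17 g/mol × 0.09 L ÷ 1000 = 0.33 g
riboflavin: 15.7 µmol/L × 376.36 g/mol × 0.09 L ÷ 1000 = 0.53 mg
fructose: 41.2 mmol/L × 180.16 g/mol × 0.09 L ÷ 1000 = 0.67 g
casitone: 17 g/L × 0.09 L = 1.53 g
sodium carbonate: 19.9 mmol/L × 106 g/mol × 0.09 L ÷ 1000 = 0.19 g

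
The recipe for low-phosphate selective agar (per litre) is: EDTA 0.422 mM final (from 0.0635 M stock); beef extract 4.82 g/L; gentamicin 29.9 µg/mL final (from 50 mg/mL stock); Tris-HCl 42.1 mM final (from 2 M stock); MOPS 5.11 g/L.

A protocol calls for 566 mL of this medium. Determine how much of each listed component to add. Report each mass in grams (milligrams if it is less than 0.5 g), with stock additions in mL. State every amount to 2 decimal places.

Scale factor relative to 1 L: 0.566.
EDTA: C1V1 = C2V2 → 0.422 mM × 566 mL ÷ 63.5 mM = 3.76 mL
beef extract: 4.82 g/L × 0.566 L = 2.73 g
gentamicin: V = C2·V2/C1 = 29.9 µg/mL × 566 mL ÷ 50000 µg/mL = 0.34 mL
Tris-HCl: C1V1 = C2V2 → 42.1 mM × 566 mL ÷ 2000 mM = 11.91 mL
MOPS: 5.11 g/L × 0.566 L = 2.89 g

EDTA 3.76 mL; beef extract 2.73 g; gentamicin 0.34 mL; Tris-HCl 11.91 mL; MOPS 2.89 g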